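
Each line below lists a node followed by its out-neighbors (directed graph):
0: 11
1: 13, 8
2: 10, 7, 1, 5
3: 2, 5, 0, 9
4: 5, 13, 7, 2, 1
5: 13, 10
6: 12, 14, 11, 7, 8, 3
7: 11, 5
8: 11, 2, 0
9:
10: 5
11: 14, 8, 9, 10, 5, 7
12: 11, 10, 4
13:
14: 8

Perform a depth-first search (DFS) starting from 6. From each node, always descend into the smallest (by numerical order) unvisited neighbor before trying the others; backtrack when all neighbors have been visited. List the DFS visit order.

Visit 6
6 → 3
3 → 0
0 → 11
11 → 5
5 → 10
5 → 13
11 → 7
11 → 8
8 → 2
2 → 1
11 → 9
11 → 14
6 → 12
12 → 4

6 -> 3 -> 0 -> 11 -> 5 -> 10 -> 13 -> 7 -> 8 -> 2 -> 1 -> 9 -> 14 -> 12 -> 4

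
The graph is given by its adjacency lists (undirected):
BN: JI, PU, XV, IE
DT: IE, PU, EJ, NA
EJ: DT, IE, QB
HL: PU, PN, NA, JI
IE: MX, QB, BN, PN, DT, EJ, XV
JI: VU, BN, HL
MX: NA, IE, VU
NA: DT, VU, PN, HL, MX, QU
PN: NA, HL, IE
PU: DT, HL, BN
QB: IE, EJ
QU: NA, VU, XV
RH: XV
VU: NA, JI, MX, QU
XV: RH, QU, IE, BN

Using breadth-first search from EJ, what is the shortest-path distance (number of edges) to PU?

Level 0: EJ
Level 1: DT, IE, QB
Level 2: BN, MX, NA, PN, PU, XV
Level 3: HL, JI, QU, RH, VU
PU first appears at level 2.

2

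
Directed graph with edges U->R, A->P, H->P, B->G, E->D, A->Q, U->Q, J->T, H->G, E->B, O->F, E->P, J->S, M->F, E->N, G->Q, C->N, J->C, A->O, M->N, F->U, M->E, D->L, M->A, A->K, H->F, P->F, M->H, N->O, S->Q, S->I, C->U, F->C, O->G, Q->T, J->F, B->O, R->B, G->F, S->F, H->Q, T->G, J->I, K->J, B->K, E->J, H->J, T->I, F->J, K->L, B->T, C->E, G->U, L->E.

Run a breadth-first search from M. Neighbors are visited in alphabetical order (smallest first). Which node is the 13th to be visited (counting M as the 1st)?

Visit M; enqueue A, E, F, H, N → queue [A, E, F, H, N]
Visit A; enqueue K, O, P, Q → queue [E, F, H, N, K, O, P, Q]
Visit E; enqueue B, D, J → queue [F, H, N, K, O, P, Q, B, D, J]
Visit F; enqueue C, U → queue [H, N, K, O, P, Q, B, D, J, C, U]
Visit H; enqueue G → queue [N, K, O, P, Q, B, D, J, C, U, G]
Visit N → queue [K, O, P, Q, B, D, J, C, U, G]
Visit K; enqueue L → queue [O, P, Q, B, D, J, C, U, G, L]
Visit O → queue [P, Q, B, D, J, C, U, G, L]
Visit P → queue [Q, B, D, J, C, U, G, L]
Visit Q; enqueue T → queue [B, D, J, C, U, G, L, T]
Visit B → queue [D, J, C, U, G, L, T]
Visit D → queue [J, C, U, G, L, T]
Visit J; enqueue I, S → queue [C, U, G, L, T, I, S]
Visit C → queue [U, G, L, T, I, S]
Visit U; enqueue R → queue [G, L, T, I, S, R]
Visit G → queue [L, T, I, S, R]
Visit L → queue [T, I, S, R]
Visit T → queue [I, S, R]
Visit I → queue [S, R]
Visit S → queue [R]
Visit R → queue []

Visit order: M, A, E, F, H, N, K, O, P, Q, B, D, J, C, U, G, L, T, I, S, R

J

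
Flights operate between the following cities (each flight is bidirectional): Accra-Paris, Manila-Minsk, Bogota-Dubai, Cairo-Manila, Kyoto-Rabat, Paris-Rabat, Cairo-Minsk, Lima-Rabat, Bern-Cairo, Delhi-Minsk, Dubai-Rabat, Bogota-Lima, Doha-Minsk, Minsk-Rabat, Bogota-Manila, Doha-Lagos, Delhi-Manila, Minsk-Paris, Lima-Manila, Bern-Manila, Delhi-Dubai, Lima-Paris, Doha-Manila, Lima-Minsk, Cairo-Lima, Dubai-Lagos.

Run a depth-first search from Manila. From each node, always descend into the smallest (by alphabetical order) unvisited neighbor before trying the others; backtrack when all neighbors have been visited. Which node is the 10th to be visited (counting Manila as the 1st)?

Lagos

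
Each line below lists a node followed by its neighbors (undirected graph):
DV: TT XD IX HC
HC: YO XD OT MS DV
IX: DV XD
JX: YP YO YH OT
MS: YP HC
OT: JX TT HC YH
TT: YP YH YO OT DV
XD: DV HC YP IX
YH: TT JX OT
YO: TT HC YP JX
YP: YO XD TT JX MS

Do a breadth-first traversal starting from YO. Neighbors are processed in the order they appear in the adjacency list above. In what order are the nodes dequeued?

YO → TT → HC → YP → JX → YH → OT → DV → XD → MS → IX

Visit YO; enqueue TT, HC, YP, JX → queue [TT, HC, YP, JX]
Visit TT; enqueue YH, OT, DV → queue [HC, YP, JX, YH, OT, DV]
Visit HC; enqueue XD, MS → queue [YP, JX, YH, OT, DV, XD, MS]
Visit YP → queue [JX, YH, OT, DV, XD, MS]
Visit JX → queue [YH, OT, DV, XD, MS]
Visit YH → queue [OT, DV, XD, MS]
Visit OT → queue [DV, XD, MS]
Visit DV; enqueue IX → queue [XD, MS, IX]
Visit XD → queue [MS, IX]
Visit MS → queue [IX]
Visit IX → queue []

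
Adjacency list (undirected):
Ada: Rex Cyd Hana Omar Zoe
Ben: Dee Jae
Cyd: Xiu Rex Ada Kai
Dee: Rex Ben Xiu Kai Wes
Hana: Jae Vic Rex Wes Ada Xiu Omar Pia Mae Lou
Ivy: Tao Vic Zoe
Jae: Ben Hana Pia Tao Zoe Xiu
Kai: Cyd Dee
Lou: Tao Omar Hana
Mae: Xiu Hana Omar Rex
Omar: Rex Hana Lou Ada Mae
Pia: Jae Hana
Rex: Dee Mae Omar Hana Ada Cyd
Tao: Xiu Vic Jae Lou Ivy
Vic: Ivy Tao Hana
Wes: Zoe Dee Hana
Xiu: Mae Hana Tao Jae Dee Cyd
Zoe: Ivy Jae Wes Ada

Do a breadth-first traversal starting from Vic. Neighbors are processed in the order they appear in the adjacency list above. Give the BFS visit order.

Vic -> Ivy -> Tao -> Hana -> Zoe -> Xiu -> Jae -> Lou -> Rex -> Wes -> Ada -> Omar -> Pia -> Mae -> Dee -> Cyd -> Ben -> Kai

Visit Vic; enqueue Ivy, Tao, Hana → queue [Ivy, Tao, Hana]
Visit Ivy; enqueue Zoe → queue [Tao, Hana, Zoe]
Visit Tao; enqueue Xiu, Jae, Lou → queue [Hana, Zoe, Xiu, Jae, Lou]
Visit Hana; enqueue Rex, Wes, Ada, Omar, Pia, Mae → queue [Zoe, Xiu, Jae, Lou, Rex, Wes, Ada, Omar, Pia, Mae]
Visit Zoe → queue [Xiu, Jae, Lou, Rex, Wes, Ada, Omar, Pia, Mae]
Visit Xiu; enqueue Dee, Cyd → queue [Jae, Lou, Rex, Wes, Ada, Omar, Pia, Mae, Dee, Cyd]
Visit Jae; enqueue Ben → queue [Lou, Rex, Wes, Ada, Omar, Pia, Mae, Dee, Cyd, Ben]
Visit Lou → queue [Rex, Wes, Ada, Omar, Pia, Mae, Dee, Cyd, Ben]
Visit Rex → queue [Wes, Ada, Omar, Pia, Mae, Dee, Cyd, Ben]
Visit Wes → queue [Ada, Omar, Pia, Mae, Dee, Cyd, Ben]
Visit Ada → queue [Omar, Pia, Mae, Dee, Cyd, Ben]
Visit Omar → queue [Pia, Mae, Dee, Cyd, Ben]
Visit Pia → queue [Mae, Dee, Cyd, Ben]
Visit Mae → queue [Dee, Cyd, Ben]
Visit Dee; enqueue Kai → queue [Cyd, Ben, Kai]
Visit Cyd → queue [Ben, Kai]
Visit Ben → queue [Kai]
Visit Kai → queue []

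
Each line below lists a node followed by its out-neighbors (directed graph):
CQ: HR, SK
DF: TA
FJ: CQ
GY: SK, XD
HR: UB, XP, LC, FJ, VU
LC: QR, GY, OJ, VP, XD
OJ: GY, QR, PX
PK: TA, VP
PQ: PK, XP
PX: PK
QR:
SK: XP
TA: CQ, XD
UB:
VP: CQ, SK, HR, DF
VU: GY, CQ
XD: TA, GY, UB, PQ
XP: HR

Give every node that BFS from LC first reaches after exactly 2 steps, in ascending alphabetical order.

Level 0: LC
Level 1: GY, OJ, QR, VP, XD
Level 2: CQ, DF, HR, PQ, PX, SK, TA, UB
Level 3: FJ, PK, VU, XP

CQ, DF, HR, PQ, PX, SK, TA, UB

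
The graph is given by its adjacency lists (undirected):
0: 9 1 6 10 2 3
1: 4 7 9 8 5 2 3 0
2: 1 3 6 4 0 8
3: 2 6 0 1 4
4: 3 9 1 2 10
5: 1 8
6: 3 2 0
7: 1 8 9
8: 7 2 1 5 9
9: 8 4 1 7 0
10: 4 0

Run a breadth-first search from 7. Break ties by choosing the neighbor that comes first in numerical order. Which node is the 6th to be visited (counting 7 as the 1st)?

Visit 7; enqueue 1, 8, 9 → queue [1, 8, 9]
Visit 1; enqueue 0, 2, 3, 4, 5 → queue [8, 9, 0, 2, 3, 4, 5]
Visit 8 → queue [9, 0, 2, 3, 4, 5]
Visit 9 → queue [0, 2, 3, 4, 5]
Visit 0; enqueue 6, 10 → queue [2, 3, 4, 5, 6, 10]
Visit 2 → queue [3, 4, 5, 6, 10]
Visit 3 → queue [4, 5, 6, 10]
Visit 4 → queue [5, 6, 10]
Visit 5 → queue [6, 10]
Visit 6 → queue [10]
Visit 10 → queue []

Visit order: 7, 1, 8, 9, 0, 2, 3, 4, 5, 6, 10

2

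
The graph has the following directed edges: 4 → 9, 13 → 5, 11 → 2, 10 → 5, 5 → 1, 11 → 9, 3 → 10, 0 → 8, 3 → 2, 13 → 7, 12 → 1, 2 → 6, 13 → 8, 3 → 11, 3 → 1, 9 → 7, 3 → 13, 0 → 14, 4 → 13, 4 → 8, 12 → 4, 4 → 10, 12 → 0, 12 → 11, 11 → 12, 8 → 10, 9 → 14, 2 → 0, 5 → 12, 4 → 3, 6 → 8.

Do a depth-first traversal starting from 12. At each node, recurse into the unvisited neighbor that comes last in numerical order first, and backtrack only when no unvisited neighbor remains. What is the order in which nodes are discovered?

12 → 11 → 9 → 14 → 7 → 2 → 6 → 8 → 10 → 5 → 1 → 0 → 4 → 13 → 3

Visit 12
12 → 11
11 → 9
9 → 14
9 → 7
11 → 2
2 → 6
6 → 8
8 → 10
10 → 5
5 → 1
2 → 0
12 → 4
4 → 13
4 → 3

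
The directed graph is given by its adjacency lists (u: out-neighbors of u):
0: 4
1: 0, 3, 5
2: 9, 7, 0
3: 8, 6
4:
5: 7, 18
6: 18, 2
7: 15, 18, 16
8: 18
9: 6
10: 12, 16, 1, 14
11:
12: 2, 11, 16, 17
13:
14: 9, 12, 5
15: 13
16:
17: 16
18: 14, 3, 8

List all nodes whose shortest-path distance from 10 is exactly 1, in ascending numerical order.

1, 12, 14, 16

Level 0: 10
Level 1: 1, 12, 14, 16
Level 2: 0, 2, 3, 5, 9, 11, 17
Level 3: 4, 6, 7, 8, 18
Level 4: 15
Level 5: 13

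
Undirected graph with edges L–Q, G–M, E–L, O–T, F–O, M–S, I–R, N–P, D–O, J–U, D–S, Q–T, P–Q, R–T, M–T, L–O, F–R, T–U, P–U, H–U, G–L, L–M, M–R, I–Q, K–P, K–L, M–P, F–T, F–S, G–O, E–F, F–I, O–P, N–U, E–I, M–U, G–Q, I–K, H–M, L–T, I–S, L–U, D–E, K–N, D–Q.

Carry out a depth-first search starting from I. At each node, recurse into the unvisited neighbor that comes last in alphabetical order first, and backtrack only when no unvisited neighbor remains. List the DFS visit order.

I -> S -> M -> U -> T -> R -> F -> O -> P -> Q -> L -> K -> N -> G -> E -> D -> J -> H

Visit I
I → S
S → M
M → U
U → T
T → R
R → F
F → O
O → P
P → Q
Q → L
L → K
K → N
L → G
L → E
E → D
U → J
U → H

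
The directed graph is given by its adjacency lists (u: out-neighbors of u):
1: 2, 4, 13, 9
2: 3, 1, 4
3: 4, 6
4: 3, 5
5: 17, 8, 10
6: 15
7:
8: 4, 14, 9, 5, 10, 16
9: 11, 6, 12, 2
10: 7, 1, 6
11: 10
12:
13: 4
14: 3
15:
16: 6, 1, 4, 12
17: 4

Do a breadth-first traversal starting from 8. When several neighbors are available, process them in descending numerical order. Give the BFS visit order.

8 -> 16 -> 14 -> 10 -> 9 -> 5 -> 4 -> 12 -> 6 -> 1 -> 3 -> 7 -> 11 -> 2 -> 17 -> 15 -> 13

Visit 8; enqueue 16, 14, 10, 9, 5, 4 → queue [16, 14, 10, 9, 5, 4]
Visit 16; enqueue 12, 6, 1 → queue [14, 10, 9, 5, 4, 12, 6, 1]
Visit 14; enqueue 3 → queue [10, 9, 5, 4, 12, 6, 1, 3]
Visit 10; enqueue 7 → queue [9, 5, 4, 12, 6, 1, 3, 7]
Visit 9; enqueue 11, 2 → queue [5, 4, 12, 6, 1, 3, 7, 11, 2]
Visit 5; enqueue 17 → queue [4, 12, 6, 1, 3, 7, 11, 2, 17]
Visit 4 → queue [12, 6, 1, 3, 7, 11, 2, 17]
Visit 12 → queue [6, 1, 3, 7, 11, 2, 17]
Visit 6; enqueue 15 → queue [1, 3, 7, 11, 2, 17, 15]
Visit 1; enqueue 13 → queue [3, 7, 11, 2, 17, 15, 13]
Visit 3 → queue [7, 11, 2, 17, 15, 13]
Visit 7 → queue [11, 2, 17, 15, 13]
Visit 11 → queue [2, 17, 15, 13]
Visit 2 → queue [17, 15, 13]
Visit 17 → queue [15, 13]
Visit 15 → queue [13]
Visit 13 → queue []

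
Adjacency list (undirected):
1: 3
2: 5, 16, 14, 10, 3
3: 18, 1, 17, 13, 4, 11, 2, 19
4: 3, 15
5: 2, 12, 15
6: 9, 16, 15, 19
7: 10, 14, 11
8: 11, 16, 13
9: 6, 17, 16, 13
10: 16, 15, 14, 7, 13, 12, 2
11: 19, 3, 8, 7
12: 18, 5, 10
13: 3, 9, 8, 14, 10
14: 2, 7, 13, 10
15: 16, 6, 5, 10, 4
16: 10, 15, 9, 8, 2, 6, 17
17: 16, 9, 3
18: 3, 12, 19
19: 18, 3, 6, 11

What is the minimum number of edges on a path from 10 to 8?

2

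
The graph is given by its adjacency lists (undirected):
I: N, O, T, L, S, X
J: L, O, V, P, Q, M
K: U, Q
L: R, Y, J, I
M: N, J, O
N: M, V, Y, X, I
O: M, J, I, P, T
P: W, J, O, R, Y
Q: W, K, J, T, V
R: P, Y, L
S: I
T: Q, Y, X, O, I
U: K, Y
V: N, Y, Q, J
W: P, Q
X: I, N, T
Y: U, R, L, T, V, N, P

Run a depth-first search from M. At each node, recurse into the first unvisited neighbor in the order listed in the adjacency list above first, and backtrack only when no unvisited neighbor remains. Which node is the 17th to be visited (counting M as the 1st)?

Visit M
M → N
N → V
V → Y
Y → U
U → K
K → Q
Q → W
W → P
P → J
J → L
L → R
L → I
I → O
O → T
T → X
I → S

Visit order: M, N, V, Y, U, K, Q, W, P, J, L, R, I, O, T, X, S

S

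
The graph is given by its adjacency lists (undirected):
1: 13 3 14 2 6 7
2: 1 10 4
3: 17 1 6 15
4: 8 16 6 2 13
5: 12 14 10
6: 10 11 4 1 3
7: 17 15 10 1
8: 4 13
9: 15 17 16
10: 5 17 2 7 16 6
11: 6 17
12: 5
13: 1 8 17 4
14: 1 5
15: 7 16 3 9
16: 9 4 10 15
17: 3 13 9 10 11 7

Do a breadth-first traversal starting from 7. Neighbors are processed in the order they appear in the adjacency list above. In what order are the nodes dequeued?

7, 17, 15, 10, 1, 3, 13, 9, 11, 16, 5, 2, 6, 14, 8, 4, 12

Visit 7; enqueue 17, 15, 10, 1 → queue [17, 15, 10, 1]
Visit 17; enqueue 3, 13, 9, 11 → queue [15, 10, 1, 3, 13, 9, 11]
Visit 15; enqueue 16 → queue [10, 1, 3, 13, 9, 11, 16]
Visit 10; enqueue 5, 2, 6 → queue [1, 3, 13, 9, 11, 16, 5, 2, 6]
Visit 1; enqueue 14 → queue [3, 13, 9, 11, 16, 5, 2, 6, 14]
Visit 3 → queue [13, 9, 11, 16, 5, 2, 6, 14]
Visit 13; enqueue 8, 4 → queue [9, 11, 16, 5, 2, 6, 14, 8, 4]
Visit 9 → queue [11, 16, 5, 2, 6, 14, 8, 4]
Visit 11 → queue [16, 5, 2, 6, 14, 8, 4]
Visit 16 → queue [5, 2, 6, 14, 8, 4]
Visit 5; enqueue 12 → queue [2, 6, 14, 8, 4, 12]
Visit 2 → queue [6, 14, 8, 4, 12]
Visit 6 → queue [14, 8, 4, 12]
Visit 14 → queue [8, 4, 12]
Visit 8 → queue [4, 12]
Visit 4 → queue [12]
Visit 12 → queue []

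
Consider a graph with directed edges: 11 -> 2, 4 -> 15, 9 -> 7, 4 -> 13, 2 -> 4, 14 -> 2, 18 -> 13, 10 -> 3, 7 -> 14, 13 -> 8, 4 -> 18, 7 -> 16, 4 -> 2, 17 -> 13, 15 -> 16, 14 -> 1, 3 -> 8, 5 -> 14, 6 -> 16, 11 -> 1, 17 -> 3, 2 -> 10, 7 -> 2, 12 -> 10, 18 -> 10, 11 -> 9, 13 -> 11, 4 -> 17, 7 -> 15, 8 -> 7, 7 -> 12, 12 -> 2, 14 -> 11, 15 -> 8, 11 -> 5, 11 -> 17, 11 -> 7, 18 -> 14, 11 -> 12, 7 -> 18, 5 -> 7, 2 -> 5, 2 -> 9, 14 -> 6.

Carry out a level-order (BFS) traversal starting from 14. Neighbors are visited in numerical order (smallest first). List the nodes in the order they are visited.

14, 1, 2, 6, 11, 4, 5, 9, 10, 16, 7, 12, 17, 13, 15, 18, 3, 8

Visit 14; enqueue 1, 2, 6, 11 → queue [1, 2, 6, 11]
Visit 1 → queue [2, 6, 11]
Visit 2; enqueue 4, 5, 9, 10 → queue [6, 11, 4, 5, 9, 10]
Visit 6; enqueue 16 → queue [11, 4, 5, 9, 10, 16]
Visit 11; enqueue 7, 12, 17 → queue [4, 5, 9, 10, 16, 7, 12, 17]
Visit 4; enqueue 13, 15, 18 → queue [5, 9, 10, 16, 7, 12, 17, 13, 15, 18]
Visit 5 → queue [9, 10, 16, 7, 12, 17, 13, 15, 18]
Visit 9 → queue [10, 16, 7, 12, 17, 13, 15, 18]
Visit 10; enqueue 3 → queue [16, 7, 12, 17, 13, 15, 18, 3]
Visit 16 → queue [7, 12, 17, 13, 15, 18, 3]
Visit 7 → queue [12, 17, 13, 15, 18, 3]
Visit 12 → queue [17, 13, 15, 18, 3]
Visit 17 → queue [13, 15, 18, 3]
Visit 13; enqueue 8 → queue [15, 18, 3, 8]
Visit 15 → queue [18, 3, 8]
Visit 18 → queue [3, 8]
Visit 3 → queue [8]
Visit 8 → queue []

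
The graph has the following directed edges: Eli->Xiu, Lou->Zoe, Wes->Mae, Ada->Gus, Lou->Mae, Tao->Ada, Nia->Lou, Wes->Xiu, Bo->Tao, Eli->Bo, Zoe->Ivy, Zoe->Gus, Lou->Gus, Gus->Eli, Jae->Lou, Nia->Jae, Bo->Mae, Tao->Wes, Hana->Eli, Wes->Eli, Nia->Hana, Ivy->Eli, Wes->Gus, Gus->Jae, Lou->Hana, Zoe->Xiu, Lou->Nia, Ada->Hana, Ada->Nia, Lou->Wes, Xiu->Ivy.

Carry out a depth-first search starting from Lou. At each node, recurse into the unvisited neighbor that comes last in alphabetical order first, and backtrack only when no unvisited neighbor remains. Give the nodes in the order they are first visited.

Lou -> Zoe -> Xiu -> Ivy -> Eli -> Bo -> Tao -> Wes -> Mae -> Gus -> Jae -> Ada -> Nia -> Hana

Visit Lou
Lou → Zoe
Zoe → Xiu
Xiu → Ivy
Ivy → Eli
Eli → Bo
Bo → Tao
Tao → Wes
Wes → Mae
Wes → Gus
Gus → Jae
Tao → Ada
Ada → Nia
Nia → Hana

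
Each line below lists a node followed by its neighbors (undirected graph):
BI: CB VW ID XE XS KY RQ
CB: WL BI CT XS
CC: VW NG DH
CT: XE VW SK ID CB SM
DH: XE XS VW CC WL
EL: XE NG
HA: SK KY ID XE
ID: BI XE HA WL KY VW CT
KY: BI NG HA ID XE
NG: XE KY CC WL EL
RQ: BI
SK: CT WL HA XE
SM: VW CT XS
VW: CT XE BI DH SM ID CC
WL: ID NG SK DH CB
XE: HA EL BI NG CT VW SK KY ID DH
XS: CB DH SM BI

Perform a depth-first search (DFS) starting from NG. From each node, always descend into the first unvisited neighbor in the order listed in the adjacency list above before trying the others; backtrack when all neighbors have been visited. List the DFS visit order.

Visit NG
NG → XE
XE → HA
HA → SK
SK → CT
CT → VW
VW → BI
BI → CB
CB → WL
WL → ID
ID → KY
WL → DH
DH → XS
XS → SM
DH → CC
BI → RQ
XE → EL

NG, XE, HA, SK, CT, VW, BI, CB, WL, ID, KY, DH, XS, SM, CC, RQ, EL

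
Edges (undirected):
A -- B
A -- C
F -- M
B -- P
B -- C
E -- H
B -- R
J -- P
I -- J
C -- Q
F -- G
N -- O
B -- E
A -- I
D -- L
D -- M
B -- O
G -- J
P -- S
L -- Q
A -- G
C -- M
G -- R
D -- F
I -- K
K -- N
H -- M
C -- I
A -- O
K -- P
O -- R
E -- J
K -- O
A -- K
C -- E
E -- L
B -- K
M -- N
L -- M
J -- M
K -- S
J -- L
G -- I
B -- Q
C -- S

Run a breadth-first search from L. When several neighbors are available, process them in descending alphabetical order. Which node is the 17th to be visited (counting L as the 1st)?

Visit L; enqueue Q, M, J, E, D → queue [Q, M, J, E, D]
Visit Q; enqueue C, B → queue [M, J, E, D, C, B]
Visit M; enqueue N, H, F → queue [J, E, D, C, B, N, H, F]
Visit J; enqueue P, I, G → queue [E, D, C, B, N, H, F, P, I, G]
Visit E → queue [D, C, B, N, H, F, P, I, G]
Visit D → queue [C, B, N, H, F, P, I, G]
Visit C; enqueue S, A → queue [B, N, H, F, P, I, G, S, A]
Visit B; enqueue R, O, K → queue [N, H, F, P, I, G, S, A, R, O, K]
Visit N → queue [H, F, P, I, G, S, A, R, O, K]
Visit H → queue [F, P, I, G, S, A, R, O, K]
Visit F → queue [P, I, G, S, A, R, O, K]
Visit P → queue [I, G, S, A, R, O, K]
Visit I → queue [G, S, A, R, O, K]
Visit G → queue [S, A, R, O, K]
Visit S → queue [A, R, O, K]
Visit A → queue [R, O, K]
Visit R → queue [O, K]
Visit O → queue [K]
Visit K → queue []

Visit order: L, Q, M, J, E, D, C, B, N, H, F, P, I, G, S, A, R, O, K

R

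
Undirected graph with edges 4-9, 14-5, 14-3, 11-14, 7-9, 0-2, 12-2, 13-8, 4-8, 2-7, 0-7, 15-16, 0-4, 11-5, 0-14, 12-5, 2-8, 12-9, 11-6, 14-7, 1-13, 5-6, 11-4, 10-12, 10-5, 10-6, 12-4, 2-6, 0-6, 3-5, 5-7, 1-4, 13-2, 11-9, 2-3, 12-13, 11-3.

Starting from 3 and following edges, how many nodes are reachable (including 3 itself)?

BFS from 3 visits: 3, 2, 5, 11, 14, 0, 6, 7, 8, 12, 13, 10, 4, 9, 1
Reachable nodes: 15 of 17 total.

15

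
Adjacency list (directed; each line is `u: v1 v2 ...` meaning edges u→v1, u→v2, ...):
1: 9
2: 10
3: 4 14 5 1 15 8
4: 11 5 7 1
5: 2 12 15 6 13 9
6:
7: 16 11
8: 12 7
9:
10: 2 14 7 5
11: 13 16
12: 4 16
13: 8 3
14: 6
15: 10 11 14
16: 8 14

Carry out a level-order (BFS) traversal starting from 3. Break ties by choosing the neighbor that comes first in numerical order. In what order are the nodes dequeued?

3, 1, 4, 5, 8, 14, 15, 9, 7, 11, 2, 6, 12, 13, 10, 16

Visit 3; enqueue 1, 4, 5, 8, 14, 15 → queue [1, 4, 5, 8, 14, 15]
Visit 1; enqueue 9 → queue [4, 5, 8, 14, 15, 9]
Visit 4; enqueue 7, 11 → queue [5, 8, 14, 15, 9, 7, 11]
Visit 5; enqueue 2, 6, 12, 13 → queue [8, 14, 15, 9, 7, 11, 2, 6, 12, 13]
Visit 8 → queue [14, 15, 9, 7, 11, 2, 6, 12, 13]
Visit 14 → queue [15, 9, 7, 11, 2, 6, 12, 13]
Visit 15; enqueue 10 → queue [9, 7, 11, 2, 6, 12, 13, 10]
Visit 9 → queue [7, 11, 2, 6, 12, 13, 10]
Visit 7; enqueue 16 → queue [11, 2, 6, 12, 13, 10, 16]
Visit 11 → queue [2, 6, 12, 13, 10, 16]
Visit 2 → queue [6, 12, 13, 10, 16]
Visit 6 → queue [12, 13, 10, 16]
Visit 12 → queue [13, 10, 16]
Visit 13 → queue [10, 16]
Visit 10 → queue [16]
Visit 16 → queue []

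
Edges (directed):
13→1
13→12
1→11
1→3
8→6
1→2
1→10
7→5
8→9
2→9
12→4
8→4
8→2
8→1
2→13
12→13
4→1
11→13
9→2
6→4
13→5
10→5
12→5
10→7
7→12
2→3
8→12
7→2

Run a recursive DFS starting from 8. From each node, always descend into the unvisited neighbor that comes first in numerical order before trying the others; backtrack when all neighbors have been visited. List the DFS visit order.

8 1 2 3 9 13 5 12 4 10 7 11 6

Visit 8
8 → 1
1 → 2
2 → 3
2 → 9
2 → 13
13 → 5
13 → 12
12 → 4
1 → 10
10 → 7
1 → 11
8 → 6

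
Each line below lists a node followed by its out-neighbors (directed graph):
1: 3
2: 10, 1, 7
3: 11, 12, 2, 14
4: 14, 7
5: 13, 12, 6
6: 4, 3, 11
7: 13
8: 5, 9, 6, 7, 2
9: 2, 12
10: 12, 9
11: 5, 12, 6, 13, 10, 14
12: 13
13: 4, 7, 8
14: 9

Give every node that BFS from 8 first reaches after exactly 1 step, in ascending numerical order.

2, 5, 6, 7, 9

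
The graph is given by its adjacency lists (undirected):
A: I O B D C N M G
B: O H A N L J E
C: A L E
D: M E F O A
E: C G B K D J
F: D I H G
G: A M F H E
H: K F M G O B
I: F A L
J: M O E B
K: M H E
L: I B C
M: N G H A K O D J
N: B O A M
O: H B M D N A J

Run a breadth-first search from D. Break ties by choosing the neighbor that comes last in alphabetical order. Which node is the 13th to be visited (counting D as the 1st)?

Visit D; enqueue O, M, F, E, A → queue [O, M, F, E, A]
Visit O; enqueue N, J, H, B → queue [M, F, E, A, N, J, H, B]
Visit M; enqueue K, G → queue [F, E, A, N, J, H, B, K, G]
Visit F; enqueue I → queue [E, A, N, J, H, B, K, G, I]
Visit E; enqueue C → queue [A, N, J, H, B, K, G, I, C]
Visit A → queue [N, J, H, B, K, G, I, C]
Visit N → queue [J, H, B, K, G, I, C]
Visit J → queue [H, B, K, G, I, C]
Visit H → queue [B, K, G, I, C]
Visit B; enqueue L → queue [K, G, I, C, L]
Visit K → queue [G, I, C, L]
Visit G → queue [I, C, L]
Visit I → queue [C, L]
Visit C → queue [L]
Visit L → queue []

Visit order: D, O, M, F, E, A, N, J, H, B, K, G, I, C, L

I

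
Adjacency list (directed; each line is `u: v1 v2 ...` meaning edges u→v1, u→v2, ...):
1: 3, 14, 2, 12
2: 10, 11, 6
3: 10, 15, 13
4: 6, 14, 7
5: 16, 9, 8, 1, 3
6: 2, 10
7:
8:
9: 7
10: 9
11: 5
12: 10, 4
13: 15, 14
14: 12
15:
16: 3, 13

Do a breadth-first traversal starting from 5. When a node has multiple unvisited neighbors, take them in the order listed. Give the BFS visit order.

Visit 5; enqueue 16, 9, 8, 1, 3 → queue [16, 9, 8, 1, 3]
Visit 16; enqueue 13 → queue [9, 8, 1, 3, 13]
Visit 9; enqueue 7 → queue [8, 1, 3, 13, 7]
Visit 8 → queue [1, 3, 13, 7]
Visit 1; enqueue 14, 2, 12 → queue [3, 13, 7, 14, 2, 12]
Visit 3; enqueue 10, 15 → queue [13, 7, 14, 2, 12, 10, 15]
Visit 13 → queue [7, 14, 2, 12, 10, 15]
Visit 7 → queue [14, 2, 12, 10, 15]
Visit 14 → queue [2, 12, 10, 15]
Visit 2; enqueue 11, 6 → queue [12, 10, 15, 11, 6]
Visit 12; enqueue 4 → queue [10, 15, 11, 6, 4]
Visit 10 → queue [15, 11, 6, 4]
Visit 15 → queue [11, 6, 4]
Visit 11 → queue [6, 4]
Visit 6 → queue [4]
Visit 4 → queue []

5, 16, 9, 8, 1, 3, 13, 7, 14, 2, 12, 10, 15, 11, 6, 4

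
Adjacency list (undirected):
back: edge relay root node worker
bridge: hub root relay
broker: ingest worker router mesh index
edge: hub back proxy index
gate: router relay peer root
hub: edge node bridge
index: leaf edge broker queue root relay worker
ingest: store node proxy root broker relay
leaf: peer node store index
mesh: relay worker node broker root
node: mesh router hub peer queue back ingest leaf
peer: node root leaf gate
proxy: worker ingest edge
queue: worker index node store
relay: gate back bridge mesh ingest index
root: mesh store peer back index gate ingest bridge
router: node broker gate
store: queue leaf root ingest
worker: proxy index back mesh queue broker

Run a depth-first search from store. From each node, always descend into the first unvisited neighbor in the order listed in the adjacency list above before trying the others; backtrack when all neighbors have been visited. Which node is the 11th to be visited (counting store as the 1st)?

broker

Visit store
store → queue
queue → worker
worker → proxy
proxy → ingest
ingest → node
node → mesh
mesh → relay
relay → gate
gate → router
router → broker
broker → index
index → leaf
leaf → peer
peer → root
root → back
back → edge
edge → hub
hub → bridge

Visit order: store, queue, worker, proxy, ingest, node, mesh, relay, gate, router, broker, index, leaf, peer, root, back, edge, hub, bridge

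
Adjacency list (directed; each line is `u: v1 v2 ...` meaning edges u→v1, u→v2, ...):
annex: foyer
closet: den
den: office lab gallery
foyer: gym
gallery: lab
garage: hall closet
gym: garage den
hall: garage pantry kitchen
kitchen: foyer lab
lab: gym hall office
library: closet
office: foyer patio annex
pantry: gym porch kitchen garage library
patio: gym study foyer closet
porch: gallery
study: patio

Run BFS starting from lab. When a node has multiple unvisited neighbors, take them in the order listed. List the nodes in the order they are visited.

lab, gym, hall, office, garage, den, pantry, kitchen, foyer, patio, annex, closet, gallery, porch, library, study

Visit lab; enqueue gym, hall, office → queue [gym, hall, office]
Visit gym; enqueue garage, den → queue [hall, office, garage, den]
Visit hall; enqueue pantry, kitchen → queue [office, garage, den, pantry, kitchen]
Visit office; enqueue foyer, patio, annex → queue [garage, den, pantry, kitchen, foyer, patio, annex]
Visit garage; enqueue closet → queue [den, pantry, kitchen, foyer, patio, annex, closet]
Visit den; enqueue gallery → queue [pantry, kitchen, foyer, patio, annex, closet, gallery]
Visit pantry; enqueue porch, library → queue [kitchen, foyer, patio, annex, closet, gallery, porch, library]
Visit kitchen → queue [foyer, patio, annex, closet, gallery, porch, library]
Visit foyer → queue [patio, annex, closet, gallery, porch, library]
Visit patio; enqueue study → queue [annex, closet, gallery, porch, library, study]
Visit annex → queue [closet, gallery, porch, library, study]
Visit closet → queue [gallery, porch, library, study]
Visit gallery → queue [porch, library, study]
Visit porch → queue [library, study]
Visit library → queue [study]
Visit study → queue []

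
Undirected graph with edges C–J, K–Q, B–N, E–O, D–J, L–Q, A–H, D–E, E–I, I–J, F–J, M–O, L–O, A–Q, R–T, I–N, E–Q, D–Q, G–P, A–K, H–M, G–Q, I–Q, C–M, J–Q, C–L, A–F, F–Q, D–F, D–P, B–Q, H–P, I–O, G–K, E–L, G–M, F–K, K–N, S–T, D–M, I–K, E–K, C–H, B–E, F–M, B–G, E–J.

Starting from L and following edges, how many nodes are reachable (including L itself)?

BFS from L visits: L, C, E, O, Q, H, J, M, B, D, I, K, A, F, G, P, N
Reachable nodes: 17 of 20 total.

17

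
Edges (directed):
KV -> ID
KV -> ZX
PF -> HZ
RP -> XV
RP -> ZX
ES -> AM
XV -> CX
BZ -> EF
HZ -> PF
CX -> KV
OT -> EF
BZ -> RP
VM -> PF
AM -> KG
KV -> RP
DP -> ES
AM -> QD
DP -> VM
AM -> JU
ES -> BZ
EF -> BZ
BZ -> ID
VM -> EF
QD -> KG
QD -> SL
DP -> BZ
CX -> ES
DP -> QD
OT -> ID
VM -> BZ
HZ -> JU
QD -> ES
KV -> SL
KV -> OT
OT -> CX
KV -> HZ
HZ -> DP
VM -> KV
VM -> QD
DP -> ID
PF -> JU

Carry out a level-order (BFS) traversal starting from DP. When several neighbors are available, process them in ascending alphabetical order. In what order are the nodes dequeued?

Visit DP; enqueue BZ, ES, ID, QD, VM → queue [BZ, ES, ID, QD, VM]
Visit BZ; enqueue EF, RP → queue [ES, ID, QD, VM, EF, RP]
Visit ES; enqueue AM → queue [ID, QD, VM, EF, RP, AM]
Visit ID → queue [QD, VM, EF, RP, AM]
Visit QD; enqueue KG, SL → queue [VM, EF, RP, AM, KG, SL]
Visit VM; enqueue KV, PF → queue [EF, RP, AM, KG, SL, KV, PF]
Visit EF → queue [RP, AM, KG, SL, KV, PF]
Visit RP; enqueue XV, ZX → queue [AM, KG, SL, KV, PF, XV, ZX]
Visit AM; enqueue JU → queue [KG, SL, KV, PF, XV, ZX, JU]
Visit KG → queue [SL, KV, PF, XV, ZX, JU]
Visit SL → queue [KV, PF, XV, ZX, JU]
Visit KV; enqueue HZ, OT → queue [PF, XV, ZX, JU, HZ, OT]
Visit PF → queue [XV, ZX, JU, HZ, OT]
Visit XV; enqueue CX → queue [ZX, JU, HZ, OT, CX]
Visit ZX → queue [JU, HZ, OT, CX]
Visit JU → queue [HZ, OT, CX]
Visit HZ → queue [OT, CX]
Visit OT → queue [CX]
Visit CX → queue []

DP, BZ, ES, ID, QD, VM, EF, RP, AM, KG, SL, KV, PF, XV, ZX, JU, HZ, OT, CX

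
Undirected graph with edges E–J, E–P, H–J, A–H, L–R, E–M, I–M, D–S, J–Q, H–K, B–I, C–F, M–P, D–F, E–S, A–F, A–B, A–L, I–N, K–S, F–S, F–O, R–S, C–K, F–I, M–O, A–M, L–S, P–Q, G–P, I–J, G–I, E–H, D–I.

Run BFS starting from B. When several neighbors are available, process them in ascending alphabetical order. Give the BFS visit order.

Visit B; enqueue A, I → queue [A, I]
Visit A; enqueue F, H, L, M → queue [I, F, H, L, M]
Visit I; enqueue D, G, J, N → queue [F, H, L, M, D, G, J, N]
Visit F; enqueue C, O, S → queue [H, L, M, D, G, J, N, C, O, S]
Visit H; enqueue E, K → queue [L, M, D, G, J, N, C, O, S, E, K]
Visit L; enqueue R → queue [M, D, G, J, N, C, O, S, E, K, R]
Visit M; enqueue P → queue [D, G, J, N, C, O, S, E, K, R, P]
Visit D → queue [G, J, N, C, O, S, E, K, R, P]
Visit G → queue [J, N, C, O, S, E, K, R, P]
Visit J; enqueue Q → queue [N, C, O, S, E, K, R, P, Q]
Visit N → queue [C, O, S, E, K, R, P, Q]
Visit C → queue [O, S, E, K, R, P, Q]
Visit O → queue [S, E, K, R, P, Q]
Visit S → queue [E, K, R, P, Q]
Visit E → queue [K, R, P, Q]
Visit K → queue [R, P, Q]
Visit R → queue [P, Q]
Visit P → queue [Q]
Visit Q → queue []

B, A, I, F, H, L, M, D, G, J, N, C, O, S, E, K, R, P, Q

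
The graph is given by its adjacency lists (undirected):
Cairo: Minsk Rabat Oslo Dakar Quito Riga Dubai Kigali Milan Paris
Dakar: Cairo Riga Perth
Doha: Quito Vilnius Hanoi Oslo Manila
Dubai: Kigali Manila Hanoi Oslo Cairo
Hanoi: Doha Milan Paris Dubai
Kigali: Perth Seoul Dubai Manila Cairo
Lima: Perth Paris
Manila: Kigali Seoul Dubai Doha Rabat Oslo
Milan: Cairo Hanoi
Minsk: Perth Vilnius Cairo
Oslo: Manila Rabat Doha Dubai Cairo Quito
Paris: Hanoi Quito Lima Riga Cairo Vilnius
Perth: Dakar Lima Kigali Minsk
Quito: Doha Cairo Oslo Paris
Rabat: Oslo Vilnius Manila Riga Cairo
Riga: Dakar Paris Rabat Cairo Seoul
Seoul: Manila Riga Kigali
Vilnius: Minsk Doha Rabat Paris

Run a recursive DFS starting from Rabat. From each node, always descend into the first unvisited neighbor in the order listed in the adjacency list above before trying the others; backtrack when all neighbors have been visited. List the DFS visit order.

Visit Rabat
Rabat → Oslo
Oslo → Manila
Manila → Kigali
Kigali → Perth
Perth → Dakar
Dakar → Cairo
Cairo → Minsk
Minsk → Vilnius
Vilnius → Doha
Doha → Quito
Quito → Paris
Paris → Hanoi
Hanoi → Milan
Hanoi → Dubai
Paris → Lima
Paris → Riga
Riga → Seoul

Rabat → Oslo → Manila → Kigali → Perth → Dakar → Cairo → Minsk → Vilnius → Doha → Quito → Paris → Hanoi → Milan → Dubai → Lima → Riga → Seoul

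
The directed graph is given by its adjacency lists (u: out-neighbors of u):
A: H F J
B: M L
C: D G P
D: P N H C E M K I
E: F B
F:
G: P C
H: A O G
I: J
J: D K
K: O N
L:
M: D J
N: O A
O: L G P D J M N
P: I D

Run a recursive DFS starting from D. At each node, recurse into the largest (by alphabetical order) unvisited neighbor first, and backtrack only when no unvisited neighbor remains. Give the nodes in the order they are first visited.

Visit D
D → P
P → I
I → J
J → K
K → O
O → N
N → A
A → H
H → G
G → C
A → F
O → M
O → L
D → E
E → B

D, P, I, J, K, O, N, A, H, G, C, F, M, L, E, B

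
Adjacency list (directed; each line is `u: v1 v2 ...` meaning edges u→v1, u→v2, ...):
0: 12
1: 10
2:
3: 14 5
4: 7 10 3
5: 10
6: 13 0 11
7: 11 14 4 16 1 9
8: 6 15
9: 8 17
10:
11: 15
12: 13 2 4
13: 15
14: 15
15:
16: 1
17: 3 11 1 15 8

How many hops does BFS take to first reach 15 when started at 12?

Level 0: 12
Level 1: 2, 4, 13
Level 2: 3, 7, 10, 15
Level 3: 1, 5, 9, 11, 14, 16
Level 4: 8, 17
Level 5: 6
Level 6: 0
15 first appears at level 2.

2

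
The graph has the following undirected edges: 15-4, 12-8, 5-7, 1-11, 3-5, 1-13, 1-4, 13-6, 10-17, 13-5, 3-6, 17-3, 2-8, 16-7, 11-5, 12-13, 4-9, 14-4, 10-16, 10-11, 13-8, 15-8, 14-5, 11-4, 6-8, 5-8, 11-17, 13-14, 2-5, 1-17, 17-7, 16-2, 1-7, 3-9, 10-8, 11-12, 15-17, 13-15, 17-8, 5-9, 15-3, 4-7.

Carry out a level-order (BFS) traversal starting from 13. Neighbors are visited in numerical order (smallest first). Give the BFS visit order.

13 1 5 6 8 12 14 15 4 7 11 17 2 3 9 10 16

Visit 13; enqueue 1, 5, 6, 8, 12, 14, 15 → queue [1, 5, 6, 8, 12, 14, 15]
Visit 1; enqueue 4, 7, 11, 17 → queue [5, 6, 8, 12, 14, 15, 4, 7, 11, 17]
Visit 5; enqueue 2, 3, 9 → queue [6, 8, 12, 14, 15, 4, 7, 11, 17, 2, 3, 9]
Visit 6 → queue [8, 12, 14, 15, 4, 7, 11, 17, 2, 3, 9]
Visit 8; enqueue 10 → queue [12, 14, 15, 4, 7, 11, 17, 2, 3, 9, 10]
Visit 12 → queue [14, 15, 4, 7, 11, 17, 2, 3, 9, 10]
Visit 14 → queue [15, 4, 7, 11, 17, 2, 3, 9, 10]
Visit 15 → queue [4, 7, 11, 17, 2, 3, 9, 10]
Visit 4 → queue [7, 11, 17, 2, 3, 9, 10]
Visit 7; enqueue 16 → queue [11, 17, 2, 3, 9, 10, 16]
Visit 11 → queue [17, 2, 3, 9, 10, 16]
Visit 17 → queue [2, 3, 9, 10, 16]
Visit 2 → queue [3, 9, 10, 16]
Visit 3 → queue [9, 10, 16]
Visit 9 → queue [10, 16]
Visit 10 → queue [16]
Visit 16 → queue []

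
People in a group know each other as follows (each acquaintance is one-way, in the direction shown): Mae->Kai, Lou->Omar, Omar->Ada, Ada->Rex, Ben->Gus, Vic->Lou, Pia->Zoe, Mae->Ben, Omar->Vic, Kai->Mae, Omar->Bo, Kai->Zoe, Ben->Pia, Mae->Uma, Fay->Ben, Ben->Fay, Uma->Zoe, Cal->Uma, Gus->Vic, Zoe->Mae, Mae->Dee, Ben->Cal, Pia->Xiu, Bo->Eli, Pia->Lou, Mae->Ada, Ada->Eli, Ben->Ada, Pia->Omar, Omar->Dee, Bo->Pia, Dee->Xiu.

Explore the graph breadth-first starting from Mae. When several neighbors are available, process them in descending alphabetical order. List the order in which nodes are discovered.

Mae Uma Kai Dee Ben Ada Zoe Xiu Pia Gus Fay Cal Rex Eli Omar Lou Vic Bo

Visit Mae; enqueue Uma, Kai, Dee, Ben, Ada → queue [Uma, Kai, Dee, Ben, Ada]
Visit Uma; enqueue Zoe → queue [Kai, Dee, Ben, Ada, Zoe]
Visit Kai → queue [Dee, Ben, Ada, Zoe]
Visit Dee; enqueue Xiu → queue [Ben, Ada, Zoe, Xiu]
Visit Ben; enqueue Pia, Gus, Fay, Cal → queue [Ada, Zoe, Xiu, Pia, Gus, Fay, Cal]
Visit Ada; enqueue Rex, Eli → queue [Zoe, Xiu, Pia, Gus, Fay, Cal, Rex, Eli]
Visit Zoe → queue [Xiu, Pia, Gus, Fay, Cal, Rex, Eli]
Visit Xiu → queue [Pia, Gus, Fay, Cal, Rex, Eli]
Visit Pia; enqueue Omar, Lou → queue [Gus, Fay, Cal, Rex, Eli, Omar, Lou]
Visit Gus; enqueue Vic → queue [Fay, Cal, Rex, Eli, Omar, Lou, Vic]
Visit Fay → queue [Cal, Rex, Eli, Omar, Lou, Vic]
Visit Cal → queue [Rex, Eli, Omar, Lou, Vic]
Visit Rex → queue [Eli, Omar, Lou, Vic]
Visit Eli → queue [Omar, Lou, Vic]
Visit Omar; enqueue Bo → queue [Lou, Vic, Bo]
Visit Lou → queue [Vic, Bo]
Visit Vic → queue [Bo]
Visit Bo → queue []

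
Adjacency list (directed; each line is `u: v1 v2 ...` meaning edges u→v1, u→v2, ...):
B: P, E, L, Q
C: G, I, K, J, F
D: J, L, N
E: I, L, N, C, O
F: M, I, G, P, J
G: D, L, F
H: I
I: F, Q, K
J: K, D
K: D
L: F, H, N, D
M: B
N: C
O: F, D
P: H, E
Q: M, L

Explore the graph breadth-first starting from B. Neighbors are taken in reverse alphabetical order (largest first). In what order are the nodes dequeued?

B, Q, P, L, E, M, H, N, F, D, O, I, C, J, G, K

Visit B; enqueue Q, P, L, E → queue [Q, P, L, E]
Visit Q; enqueue M → queue [P, L, E, M]
Visit P; enqueue H → queue [L, E, M, H]
Visit L; enqueue N, F, D → queue [E, M, H, N, F, D]
Visit E; enqueue O, I, C → queue [M, H, N, F, D, O, I, C]
Visit M → queue [H, N, F, D, O, I, C]
Visit H → queue [N, F, D, O, I, C]
Visit N → queue [F, D, O, I, C]
Visit F; enqueue J, G → queue [D, O, I, C, J, G]
Visit D → queue [O, I, C, J, G]
Visit O → queue [I, C, J, G]
Visit I; enqueue K → queue [C, J, G, K]
Visit C → queue [J, G, K]
Visit J → queue [G, K]
Visit G → queue [K]
Visit K → queue []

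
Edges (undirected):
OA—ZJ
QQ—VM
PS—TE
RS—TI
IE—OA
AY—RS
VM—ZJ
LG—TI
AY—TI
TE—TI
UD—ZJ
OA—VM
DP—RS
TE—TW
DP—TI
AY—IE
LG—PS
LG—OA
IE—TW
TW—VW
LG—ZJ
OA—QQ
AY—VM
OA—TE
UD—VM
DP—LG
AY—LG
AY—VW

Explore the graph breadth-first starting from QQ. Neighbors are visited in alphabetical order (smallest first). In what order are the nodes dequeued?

Visit QQ; enqueue OA, VM → queue [OA, VM]
Visit OA; enqueue IE, LG, TE, ZJ → queue [VM, IE, LG, TE, ZJ]
Visit VM; enqueue AY, UD → queue [IE, LG, TE, ZJ, AY, UD]
Visit IE; enqueue TW → queue [LG, TE, ZJ, AY, UD, TW]
Visit LG; enqueue DP, PS, TI → queue [TE, ZJ, AY, UD, TW, DP, PS, TI]
Visit TE → queue [ZJ, AY, UD, TW, DP, PS, TI]
Visit ZJ → queue [AY, UD, TW, DP, PS, TI]
Visit AY; enqueue RS, VW → queue [UD, TW, DP, PS, TI, RS, VW]
Visit UD → queue [TW, DP, PS, TI, RS, VW]
Visit TW → queue [DP, PS, TI, RS, VW]
Visit DP → queue [PS, TI, RS, VW]
Visit PS → queue [TI, RS, VW]
Visit TI → queue [RS, VW]
Visit RS → queue [VW]
Visit VW → queue []

QQ → OA → VM → IE → LG → TE → ZJ → AY → UD → TW → DP → PS → TI → RS → VW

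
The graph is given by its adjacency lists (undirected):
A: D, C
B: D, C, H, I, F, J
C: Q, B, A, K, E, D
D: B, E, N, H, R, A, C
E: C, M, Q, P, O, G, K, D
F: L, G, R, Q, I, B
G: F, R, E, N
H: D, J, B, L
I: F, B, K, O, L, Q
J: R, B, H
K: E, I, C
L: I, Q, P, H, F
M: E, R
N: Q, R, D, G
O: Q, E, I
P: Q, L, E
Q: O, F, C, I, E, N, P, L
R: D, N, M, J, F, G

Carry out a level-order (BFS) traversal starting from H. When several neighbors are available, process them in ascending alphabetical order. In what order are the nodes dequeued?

Visit H; enqueue B, D, J, L → queue [B, D, J, L]
Visit B; enqueue C, F, I → queue [D, J, L, C, F, I]
Visit D; enqueue A, E, N, R → queue [J, L, C, F, I, A, E, N, R]
Visit J → queue [L, C, F, I, A, E, N, R]
Visit L; enqueue P, Q → queue [C, F, I, A, E, N, R, P, Q]
Visit C; enqueue K → queue [F, I, A, E, N, R, P, Q, K]
Visit F; enqueue G → queue [I, A, E, N, R, P, Q, K, G]
Visit I; enqueue O → queue [A, E, N, R, P, Q, K, G, O]
Visit A → queue [E, N, R, P, Q, K, G, O]
Visit E; enqueue M → queue [N, R, P, Q, K, G, O, M]
Visit N → queue [R, P, Q, K, G, O, M]
Visit R → queue [P, Q, K, G, O, M]
Visit P → queue [Q, K, G, O, M]
Visit Q → queue [K, G, O, M]
Visit K → queue [G, O, M]
Visit G → queue [O, M]
Visit O → queue [M]
Visit M → queue []

H B D J L C F I A E N R P Q K G O M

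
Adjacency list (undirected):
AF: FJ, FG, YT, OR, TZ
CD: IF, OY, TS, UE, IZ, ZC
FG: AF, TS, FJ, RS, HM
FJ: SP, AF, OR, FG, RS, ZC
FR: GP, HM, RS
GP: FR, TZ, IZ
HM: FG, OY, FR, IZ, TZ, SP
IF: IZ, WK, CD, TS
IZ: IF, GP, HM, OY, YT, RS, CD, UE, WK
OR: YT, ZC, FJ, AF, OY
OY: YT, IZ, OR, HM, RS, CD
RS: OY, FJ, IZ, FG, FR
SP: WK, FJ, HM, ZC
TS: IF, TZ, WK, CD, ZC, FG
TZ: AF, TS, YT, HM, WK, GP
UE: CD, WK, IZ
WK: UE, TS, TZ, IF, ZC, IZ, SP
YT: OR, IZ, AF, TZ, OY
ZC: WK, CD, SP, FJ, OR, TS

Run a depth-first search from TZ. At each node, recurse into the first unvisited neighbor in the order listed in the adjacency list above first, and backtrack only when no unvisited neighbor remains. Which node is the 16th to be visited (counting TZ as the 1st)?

Visit TZ
TZ → AF
AF → FJ
FJ → SP
SP → WK
WK → UE
UE → CD
CD → IF
IF → IZ
IZ → GP
GP → FR
FR → HM
HM → FG
FG → TS
TS → ZC
ZC → OR
OR → YT
YT → OY
OY → RS

Visit order: TZ, AF, FJ, SP, WK, UE, CD, IF, IZ, GP, FR, HM, FG, TS, ZC, OR, YT, OY, RS

OR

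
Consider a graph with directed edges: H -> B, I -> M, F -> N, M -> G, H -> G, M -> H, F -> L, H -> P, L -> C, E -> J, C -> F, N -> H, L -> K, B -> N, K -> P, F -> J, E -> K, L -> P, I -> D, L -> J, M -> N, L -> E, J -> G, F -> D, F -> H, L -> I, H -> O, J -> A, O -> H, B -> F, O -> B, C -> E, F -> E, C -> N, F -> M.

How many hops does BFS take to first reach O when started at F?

2

Level 0: F
Level 1: D, E, H, J, L, M, N
Level 2: A, B, C, G, I, K, O, P
O first appears at level 2.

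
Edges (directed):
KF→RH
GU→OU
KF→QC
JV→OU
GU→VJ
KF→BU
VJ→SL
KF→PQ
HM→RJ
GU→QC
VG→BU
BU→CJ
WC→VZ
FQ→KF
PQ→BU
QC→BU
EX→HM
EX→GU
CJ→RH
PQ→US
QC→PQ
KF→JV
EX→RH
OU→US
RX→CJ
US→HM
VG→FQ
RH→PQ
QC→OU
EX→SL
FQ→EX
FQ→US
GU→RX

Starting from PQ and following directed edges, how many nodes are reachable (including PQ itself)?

BFS from PQ visits: PQ, US, BU, HM, CJ, RJ, RH
Reachable nodes: 7 of 20 total.

7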